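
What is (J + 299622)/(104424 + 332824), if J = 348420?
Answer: 324021/218624 ≈ 1.4821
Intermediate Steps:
(J + 299622)/(104424 + 332824) = (348420 + 299622)/(104424 + 332824) = 648042/437248 = 648042*(1/437248) = 324021/218624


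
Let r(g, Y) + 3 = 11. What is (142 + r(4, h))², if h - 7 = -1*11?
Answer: 22500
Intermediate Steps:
h = -4 (h = 7 - 1*11 = 7 - 11 = -4)
r(g, Y) = 8 (r(g, Y) = -3 + 11 = 8)
(142 + r(4, h))² = (142 + 8)² = 150² = 22500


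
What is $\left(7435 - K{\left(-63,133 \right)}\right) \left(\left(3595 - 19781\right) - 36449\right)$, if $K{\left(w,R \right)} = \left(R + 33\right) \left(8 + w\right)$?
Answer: $-871898775$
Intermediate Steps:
$K{\left(w,R \right)} = \left(8 + w\right) \left(33 + R\right)$ ($K{\left(w,R \right)} = \left(33 + R\right) \left(8 + w\right) = \left(8 + w\right) \left(33 + R\right)$)
$\left(7435 - K{\left(-63,133 \right)}\right) \left(\left(3595 - 19781\right) - 36449\right) = \left(7435 - \left(264 + 8 \cdot 133 + 33 \left(-63\right) + 133 \left(-63\right)\right)\right) \left(\left(3595 - 19781\right) - 36449\right) = \left(7435 - \left(264 + 1064 - 2079 - 8379\right)\right) \left(-16186 - 36449\right) = \left(7435 - -9130\right) \left(-52635\right) = \left(7435 + 9130\right) \left(-52635\right) = 16565 \left(-52635\right) = -871898775$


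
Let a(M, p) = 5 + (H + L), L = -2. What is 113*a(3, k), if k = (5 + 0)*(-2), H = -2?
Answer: 113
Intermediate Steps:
k = -10 (k = 5*(-2) = -10)
a(M, p) = 1 (a(M, p) = 5 + (-2 - 2) = 5 - 4 = 1)
113*a(3, k) = 113*1 = 113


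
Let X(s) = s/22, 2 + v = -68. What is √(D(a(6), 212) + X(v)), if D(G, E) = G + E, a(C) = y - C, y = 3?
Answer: 2*√6226/11 ≈ 14.346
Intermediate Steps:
v = -70 (v = -2 - 68 = -70)
X(s) = s/22 (X(s) = s*(1/22) = s/22)
a(C) = 3 - C
D(G, E) = E + G
√(D(a(6), 212) + X(v)) = √((212 + (3 - 1*6)) + (1/22)*(-70)) = √((212 + (3 - 6)) - 35/11) = √((212 - 3) - 35/11) = √(209 - 35/11) = √(2264/11) = 2*√6226/11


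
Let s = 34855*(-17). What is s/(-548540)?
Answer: 118507/109708 ≈ 1.0802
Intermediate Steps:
s = -592535
s/(-548540) = -592535/(-548540) = -592535*(-1/548540) = 118507/109708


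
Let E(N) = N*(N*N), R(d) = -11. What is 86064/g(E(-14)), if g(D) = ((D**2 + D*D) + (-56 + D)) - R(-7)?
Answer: 2608/456251 ≈ 0.0057162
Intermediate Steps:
E(N) = N**3 (E(N) = N*N**2 = N**3)
g(D) = -45 + D + 2*D**2 (g(D) = ((D**2 + D*D) + (-56 + D)) - 1*(-11) = ((D**2 + D**2) + (-56 + D)) + 11 = (2*D**2 + (-56 + D)) + 11 = (-56 + D + 2*D**2) + 11 = -45 + D + 2*D**2)
86064/g(E(-14)) = 86064/(-45 + (-14)**3 + 2*((-14)**3)**2) = 86064/(-45 - 2744 + 2*(-2744)**2) = 86064/(-45 - 2744 + 2*7529536) = 86064/(-45 - 2744 + 15059072) = 86064/15056283 = 86064*(1/15056283) = 2608/456251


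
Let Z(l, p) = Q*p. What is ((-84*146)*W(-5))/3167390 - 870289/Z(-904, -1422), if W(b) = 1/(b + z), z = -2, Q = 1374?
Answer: 1379983891183/3094267634460 ≈ 0.44598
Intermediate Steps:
Z(l, p) = 1374*p
W(b) = 1/(-2 + b) (W(b) = 1/(b - 2) = 1/(-2 + b))
((-84*146)*W(-5))/3167390 - 870289/Z(-904, -1422) = ((-84*146)/(-2 - 5))/3167390 - 870289/(1374*(-1422)) = -12264/(-7)*(1/3167390) - 870289/(-1953828) = -12264*(-⅐)*(1/3167390) - 870289*(-1/1953828) = 1752*(1/3167390) + 870289/1953828 = 876/1583695 + 870289/1953828 = 1379983891183/3094267634460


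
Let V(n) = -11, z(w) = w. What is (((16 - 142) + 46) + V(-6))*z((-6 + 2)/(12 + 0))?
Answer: 91/3 ≈ 30.333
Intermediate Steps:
(((16 - 142) + 46) + V(-6))*z((-6 + 2)/(12 + 0)) = (((16 - 142) + 46) - 11)*((-6 + 2)/(12 + 0)) = ((-126 + 46) - 11)*(-4/12) = (-80 - 11)*(-4*1/12) = -91*(-⅓) = 91/3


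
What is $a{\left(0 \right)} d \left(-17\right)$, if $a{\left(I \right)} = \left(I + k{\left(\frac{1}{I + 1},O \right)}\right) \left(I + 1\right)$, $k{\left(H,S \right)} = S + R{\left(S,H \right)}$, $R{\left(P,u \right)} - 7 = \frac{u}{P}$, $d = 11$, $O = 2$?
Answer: $- \frac{3553}{2} \approx -1776.5$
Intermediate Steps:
$R{\left(P,u \right)} = 7 + \frac{u}{P}$
$k{\left(H,S \right)} = 7 + S + \frac{H}{S}$ ($k{\left(H,S \right)} = S + \left(7 + \frac{H}{S}\right) = 7 + S + \frac{H}{S}$)
$a{\left(I \right)} = \left(1 + I\right) \left(9 + I + \frac{1}{2 \left(1 + I\right)}\right)$ ($a{\left(I \right)} = \left(I + \left(7 + 2 + \frac{1}{\left(I + 1\right) 2}\right)\right) \left(I + 1\right) = \left(I + \left(7 + 2 + \frac{1}{1 + I} \frac{1}{2}\right)\right) \left(1 + I\right) = \left(I + \left(7 + 2 + \frac{1}{2 \left(1 + I\right)}\right)\right) \left(1 + I\right) = \left(I + \left(9 + \frac{1}{2 \left(1 + I\right)}\right)\right) \left(1 + I\right) = \left(9 + I + \frac{1}{2 \left(1 + I\right)}\right) \left(1 + I\right) = \left(1 + I\right) \left(9 + I + \frac{1}{2 \left(1 + I\right)}\right)$)
$a{\left(0 \right)} d \left(-17\right) = \left(\frac{19}{2} + 0^{2} + 10 \cdot 0\right) 11 \left(-17\right) = \left(\frac{19}{2} + 0 + 0\right) 11 \left(-17\right) = \frac{19}{2} \cdot 11 \left(-17\right) = \frac{209}{2} \left(-17\right) = - \frac{3553}{2}$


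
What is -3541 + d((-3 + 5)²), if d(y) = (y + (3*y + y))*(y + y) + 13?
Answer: -3368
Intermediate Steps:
d(y) = 13 + 10*y² (d(y) = (y + 4*y)*(2*y) + 13 = (5*y)*(2*y) + 13 = 10*y² + 13 = 13 + 10*y²)
-3541 + d((-3 + 5)²) = -3541 + (13 + 10*((-3 + 5)²)²) = -3541 + (13 + 10*(2²)²) = -3541 + (13 + 10*4²) = -3541 + (13 + 10*16) = -3541 + (13 + 160) = -3541 + 173 = -3368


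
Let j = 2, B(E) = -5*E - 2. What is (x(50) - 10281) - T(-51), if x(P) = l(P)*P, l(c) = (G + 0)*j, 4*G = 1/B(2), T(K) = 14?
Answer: -123565/12 ≈ -10297.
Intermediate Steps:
B(E) = -2 - 5*E
G = -1/48 (G = 1/(4*(-2 - 5*2)) = 1/(4*(-2 - 10)) = (1/4)/(-12) = (1/4)*(-1/12) = -1/48 ≈ -0.020833)
l(c) = -1/24 (l(c) = (-1/48 + 0)*2 = -1/48*2 = -1/24)
x(P) = -P/24
(x(50) - 10281) - T(-51) = (-1/24*50 - 10281) - 1*14 = (-25/12 - 10281) - 14 = -123397/12 - 14 = -123565/12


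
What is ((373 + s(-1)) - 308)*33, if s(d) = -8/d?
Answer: 2409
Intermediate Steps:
((373 + s(-1)) - 308)*33 = ((373 - 8/(-1)) - 308)*33 = ((373 - 8*(-1)) - 308)*33 = ((373 + 8) - 308)*33 = (381 - 308)*33 = 73*33 = 2409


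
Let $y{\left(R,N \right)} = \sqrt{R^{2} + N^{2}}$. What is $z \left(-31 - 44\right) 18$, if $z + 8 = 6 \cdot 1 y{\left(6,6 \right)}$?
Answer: $10800 - 48600 \sqrt{2} \approx -57931.0$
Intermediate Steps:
$y{\left(R,N \right)} = \sqrt{N^{2} + R^{2}}$
$z = -8 + 36 \sqrt{2}$ ($z = -8 + 6 \cdot 1 \sqrt{6^{2} + 6^{2}} = -8 + 6 \sqrt{36 + 36} = -8 + 6 \sqrt{72} = -8 + 6 \cdot 6 \sqrt{2} = -8 + 36 \sqrt{2} \approx 42.912$)
$z \left(-31 - 44\right) 18 = \left(-8 + 36 \sqrt{2}\right) \left(-31 - 44\right) 18 = \left(-8 + 36 \sqrt{2}\right) \left(-75\right) 18 = \left(600 - 2700 \sqrt{2}\right) 18 = 10800 - 48600 \sqrt{2}$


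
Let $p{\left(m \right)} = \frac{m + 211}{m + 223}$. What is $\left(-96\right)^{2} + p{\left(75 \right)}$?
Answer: $\frac{1373327}{149} \approx 9217.0$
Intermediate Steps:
$p{\left(m \right)} = \frac{211 + m}{223 + m}$
$\left(-96\right)^{2} + p{\left(75 \right)} = \left(-96\right)^{2} + \frac{211 + 75}{223 + 75} = 9216 + \frac{1}{298} \cdot 286 = 9216 + \frac{143}{149} = \frac{1373327}{149}$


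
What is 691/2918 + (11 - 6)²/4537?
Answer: 3208017/13238966 ≈ 0.24232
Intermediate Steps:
691/2918 + (11 - 6)²/4537 = 691*(1/2918) + 5²*(1/4537) = 691/2918 + 25*(1/4537) = 691/2918 + 25/4537 = 3208017/13238966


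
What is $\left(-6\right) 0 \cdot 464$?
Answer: $0$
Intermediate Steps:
$\left(-6\right) 0 \cdot 464 = 0 \cdot 464 = 0$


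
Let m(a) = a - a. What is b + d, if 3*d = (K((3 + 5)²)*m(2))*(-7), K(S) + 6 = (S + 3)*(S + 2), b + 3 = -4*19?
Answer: -79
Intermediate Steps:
m(a) = 0
b = -79 (b = -3 - 4*19 = -3 - 76 = -79)
K(S) = -6 + (2 + S)*(3 + S) (K(S) = -6 + (S + 3)*(S + 2) = -6 + (3 + S)*(2 + S) = -6 + (2 + S)*(3 + S))
d = 0 (d = ((((3 + 5)²*(5 + (3 + 5)²))*0)*(-7))/3 = (((8²*(5 + 8²))*0)*(-7))/3 = (((64*(5 + 64))*0)*(-7))/3 = (((64*69)*0)*(-7))/3 = ((4416*0)*(-7))/3 = (0*(-7))/3 = (⅓)*0 = 0)
b + d = -79 + 0 = -79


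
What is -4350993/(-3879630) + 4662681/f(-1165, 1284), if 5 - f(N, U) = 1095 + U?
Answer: -1506595652554/767520135 ≈ -1962.9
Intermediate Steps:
f(N, U) = -1090 - U (f(N, U) = 5 - (1095 + U) = 5 + (-1095 - U) = -1090 - U)
-4350993/(-3879630) + 4662681/f(-1165, 1284) = -4350993/(-3879630) + 4662681/(-1090 - 1*1284) = -4350993*(-1/3879630) + 4662681/(-1090 - 1284) = 1450331/1293210 + 4662681/(-2374) = 1450331/1293210 + 4662681*(-1/2374) = 1450331/1293210 - 4662681/2374 = -1506595652554/767520135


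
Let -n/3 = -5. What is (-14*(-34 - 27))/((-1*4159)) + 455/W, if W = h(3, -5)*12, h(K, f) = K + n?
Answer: 1707881/898344 ≈ 1.9011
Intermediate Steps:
n = 15 (n = -3*(-5) = 15)
h(K, f) = 15 + K (h(K, f) = K + 15 = 15 + K)
W = 216 (W = (15 + 3)*12 = 18*12 = 216)
(-14*(-34 - 27))/((-1*4159)) + 455/W = (-14*(-34 - 27))/((-1*4159)) + 455/216 = -14*(-61)/(-4159) + 455*(1/216) = 854*(-1/4159) + 455/216 = -854/4159 + 455/216 = 1707881/898344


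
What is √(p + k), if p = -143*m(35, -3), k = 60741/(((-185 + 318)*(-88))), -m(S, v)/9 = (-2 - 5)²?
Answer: 3*√239941301754/5852 ≈ 251.11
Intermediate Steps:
m(S, v) = -441 (m(S, v) = -9*(-2 - 5)² = -9*(-7)² = -9*49 = -441)
k = -60741/11704 (k = 60741/((133*(-88))) = 60741/(-11704) = 60741*(-1/11704) = -60741/11704 ≈ -5.1898)
p = 63063 (p = -143*(-441) = 63063)
√(p + k) = √(63063 - 60741/11704) = √(738028611/11704) = 3*√239941301754/5852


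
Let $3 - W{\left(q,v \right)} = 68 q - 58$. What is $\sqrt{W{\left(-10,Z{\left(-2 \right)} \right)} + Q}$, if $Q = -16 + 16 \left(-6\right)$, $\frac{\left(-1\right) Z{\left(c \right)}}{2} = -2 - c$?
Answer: $\sqrt{629} \approx 25.08$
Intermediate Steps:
$Z{\left(c \right)} = 4 + 2 c$ ($Z{\left(c \right)} = - 2 \left(-2 - c\right) = 4 + 2 c$)
$W{\left(q,v \right)} = 61 - 68 q$ ($W{\left(q,v \right)} = 3 - \left(68 q - 58\right) = 3 - \left(-58 + 68 q\right) = 61 - 68 q$)
$Q = -112$ ($Q = -16 - 96 = -112$)
$\sqrt{W{\left(-10,Z{\left(-2 \right)} \right)} + Q} = \sqrt{\left(61 - -680\right) - 112} = \sqrt{\left(61 + 680\right) - 112} = \sqrt{741 - 112} = \sqrt{629}$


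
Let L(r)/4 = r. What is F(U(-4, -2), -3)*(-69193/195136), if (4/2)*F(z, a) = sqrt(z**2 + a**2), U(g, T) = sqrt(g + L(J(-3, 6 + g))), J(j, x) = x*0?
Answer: -69193*sqrt(5)/390272 ≈ -0.39644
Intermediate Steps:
J(j, x) = 0
L(r) = 4*r
U(g, T) = sqrt(g) (U(g, T) = sqrt(g + 4*0) = sqrt(g + 0) = sqrt(g))
F(z, a) = sqrt(a**2 + z**2)/2 (F(z, a) = sqrt(z**2 + a**2)/2 = sqrt(a**2 + z**2)/2)
F(U(-4, -2), -3)*(-69193/195136) = (sqrt((-3)**2 + (sqrt(-4))**2)/2)*(-69193/195136) = (sqrt(9 + (2*I)**2)/2)*(-69193*1/195136) = (sqrt(9 - 4)/2)*(-69193/195136) = (sqrt(5)/2)*(-69193/195136) = -69193*sqrt(5)/390272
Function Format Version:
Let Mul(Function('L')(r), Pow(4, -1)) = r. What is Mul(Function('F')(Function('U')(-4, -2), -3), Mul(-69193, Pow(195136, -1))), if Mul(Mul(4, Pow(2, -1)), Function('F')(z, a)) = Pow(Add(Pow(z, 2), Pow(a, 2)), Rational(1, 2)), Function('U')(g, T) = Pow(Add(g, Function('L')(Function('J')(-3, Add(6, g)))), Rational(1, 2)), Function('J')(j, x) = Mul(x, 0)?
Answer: Mul(Rational(-69193, 390272), Pow(5, Rational(1, 2))) ≈ -0.39644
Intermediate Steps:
Function('J')(j, x) = 0
Function('L')(r) = Mul(4, r)
Function('U')(g, T) = Pow(g, Rational(1, 2)) (Function('U')(g, T) = Pow(Add(g, Mul(4, 0)), Rational(1, 2)) = Pow(Add(g, 0), Rational(1, 2)) = Pow(g, Rational(1, 2)))
Function('F')(z, a) = Mul(Rational(1, 2), Pow(Add(Pow(a, 2), Pow(z, 2)), Rational(1, 2))) (Function('F')(z, a) = Mul(Rational(1, 2), Pow(Add(Pow(z, 2), Pow(a, 2)), Rational(1, 2))) = Mul(Rational(1, 2), Pow(Add(Pow(a, 2), Pow(z, 2)), Rational(1, 2))))
Mul(Function('F')(Function('U')(-4, -2), -3), Mul(-69193, Pow(195136, -1))) = Mul(Mul(Rational(1, 2), Pow(Add(Pow(-3, 2), Pow(Pow(-4, Rational(1, 2)), 2)), Rational(1, 2))), Mul(-69193, Pow(195136, -1))) = Mul(Mul(Rational(1, 2), Pow(Add(9, Pow(Mul(2, I), 2)), Rational(1, 2))), Mul(-69193, Rational(1, 195136))) = Mul(Mul(Rational(1, 2), Pow(Add(9, -4), Rational(1, 2))), Rational(-69193, 195136)) = Mul(Mul(Rational(1, 2), Pow(5, Rational(1, 2))), Rational(-69193, 195136)) = Mul(Rational(-69193, 390272), Pow(5, Rational(1, 2)))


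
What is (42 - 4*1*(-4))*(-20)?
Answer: -1160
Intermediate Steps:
(42 - 4*1*(-4))*(-20) = (42 - 4*(-4))*(-20) = (42 + 16)*(-20) = 58*(-20) = -1160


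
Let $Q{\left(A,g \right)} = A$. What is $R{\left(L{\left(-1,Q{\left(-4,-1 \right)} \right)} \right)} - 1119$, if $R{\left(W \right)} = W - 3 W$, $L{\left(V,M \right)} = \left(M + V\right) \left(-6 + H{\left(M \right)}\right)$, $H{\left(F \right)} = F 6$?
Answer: $-1419$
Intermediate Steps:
$H{\left(F \right)} = 6 F$
$L{\left(V,M \right)} = \left(-6 + 6 M\right) \left(M + V\right)$ ($L{\left(V,M \right)} = \left(M + V\right) \left(-6 + 6 M\right) = \left(-6 + 6 M\right) \left(M + V\right)$)
$R{\left(W \right)} = - 2 W$
$R{\left(L{\left(-1,Q{\left(-4,-1 \right)} \right)} \right)} - 1119 = - 2 \left(\left(-6\right) \left(-4\right) - -6 + 6 \left(-4\right)^{2} + 6 \left(-4\right) \left(-1\right)\right) - 1119 = - 2 \left(24 + 6 + 6 \cdot 16 + 24\right) - 1119 = - 2 \left(24 + 6 + 96 + 24\right) - 1119 = \left(-2\right) 150 - 1119 = -300 - 1119 = -1419$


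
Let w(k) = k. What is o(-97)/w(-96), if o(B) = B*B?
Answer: -9409/96 ≈ -98.010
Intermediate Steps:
o(B) = B²
o(-97)/w(-96) = (-97)²/(-96) = 9409*(-1/96) = -9409/96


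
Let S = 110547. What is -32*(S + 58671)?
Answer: -5414976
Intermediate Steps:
-32*(S + 58671) = -32*(110547 + 58671) = -32*169218 = -5414976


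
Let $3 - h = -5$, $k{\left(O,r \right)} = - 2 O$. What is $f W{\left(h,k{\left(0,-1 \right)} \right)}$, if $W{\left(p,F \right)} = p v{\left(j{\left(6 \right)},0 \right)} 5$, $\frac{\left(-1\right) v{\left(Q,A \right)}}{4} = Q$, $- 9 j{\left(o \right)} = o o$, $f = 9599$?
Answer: $6143360$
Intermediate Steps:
$j{\left(o \right)} = - \frac{o^{2}}{9}$ ($j{\left(o \right)} = - \frac{o o}{9} = - \frac{o^{2}}{9}$)
$h = 8$ ($h = 3 - -5 = 3 + 5 = 8$)
$v{\left(Q,A \right)} = - 4 Q$
$W{\left(p,F \right)} = 80 p$ ($W{\left(p,F \right)} = p \left(- 4 \left(- \frac{6^{2}}{9}\right)\right) 5 = p \left(- 4 \left(\left(- \frac{1}{9}\right) 36\right)\right) 5 = p \left(\left(-4\right) \left(-4\right)\right) 5 = p 16 \cdot 5 = 16 p 5 = 80 p$)
$f W{\left(h,k{\left(0,-1 \right)} \right)} = 9599 \cdot 80 \cdot 8 = 9599 \cdot 640 = 6143360$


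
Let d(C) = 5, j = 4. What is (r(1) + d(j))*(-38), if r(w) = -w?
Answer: -152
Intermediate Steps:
(r(1) + d(j))*(-38) = (-1*1 + 5)*(-38) = (-1 + 5)*(-38) = 4*(-38) = -152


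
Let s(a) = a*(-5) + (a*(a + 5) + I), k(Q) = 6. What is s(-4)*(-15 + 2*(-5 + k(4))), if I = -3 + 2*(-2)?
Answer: -117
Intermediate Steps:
I = -7 (I = -3 - 4 = -7)
s(a) = -7 - 5*a + a*(5 + a) (s(a) = a*(-5) + (a*(a + 5) - 7) = -5*a + (a*(5 + a) - 7) = -5*a + (-7 + a*(5 + a)) = -7 - 5*a + a*(5 + a))
s(-4)*(-15 + 2*(-5 + k(4))) = (-7 + (-4)²)*(-15 + 2*(-5 + 6)) = (-7 + 16)*(-15 + 2*1) = 9*(-15 + 2) = 9*(-13) = -117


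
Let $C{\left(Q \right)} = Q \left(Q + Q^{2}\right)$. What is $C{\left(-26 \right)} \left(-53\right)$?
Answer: $895700$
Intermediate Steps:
$C{\left(-26 \right)} \left(-53\right) = \left(-26\right)^{2} \left(1 - 26\right) \left(-53\right) = 676 \left(-25\right) \left(-53\right) = \left(-16900\right) \left(-53\right) = 895700$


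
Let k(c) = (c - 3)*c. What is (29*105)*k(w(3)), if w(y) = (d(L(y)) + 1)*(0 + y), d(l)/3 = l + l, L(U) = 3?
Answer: 9372510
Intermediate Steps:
d(l) = 6*l (d(l) = 3*(l + l) = 3*(2*l) = 6*l)
w(y) = 19*y (w(y) = (6*3 + 1)*(0 + y) = (18 + 1)*y = 19*y)
k(c) = c*(-3 + c) (k(c) = (-3 + c)*c = c*(-3 + c))
(29*105)*k(w(3)) = (29*105)*((19*3)*(-3 + 19*3)) = 3045*(57*(-3 + 57)) = 3045*(57*54) = 3045*3078 = 9372510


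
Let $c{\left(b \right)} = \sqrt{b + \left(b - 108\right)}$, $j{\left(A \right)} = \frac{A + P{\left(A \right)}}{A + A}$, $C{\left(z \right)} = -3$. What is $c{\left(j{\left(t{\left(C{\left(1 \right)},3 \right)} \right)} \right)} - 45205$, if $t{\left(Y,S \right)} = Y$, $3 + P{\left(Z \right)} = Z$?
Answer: $-45205 + i \sqrt{105} \approx -45205.0 + 10.247 i$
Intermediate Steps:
$P{\left(Z \right)} = -3 + Z$
$j{\left(A \right)} = \frac{-3 + 2 A}{2 A}$ ($j{\left(A \right)} = \frac{A + \left(-3 + A\right)}{A + A} = \frac{-3 + 2 A}{2 A}$)
$c{\left(b \right)} = \sqrt{-108 + 2 b}$ ($c{\left(b \right)} = \sqrt{b + \left(-108 + b\right)} = \sqrt{-108 + 2 b}$)
$c{\left(j{\left(t{\left(C{\left(1 \right)},3 \right)} \right)} \right)} - 45205 = \sqrt{-108 + 2 \frac{- \frac{3}{2} - 3}{-3}} - 45205 = \sqrt{-108 + 2 \left(\left(- \frac{1}{3}\right) \left(- \frac{9}{2}\right)\right)} - 45205 = \sqrt{-108 + 2 \cdot \frac{3}{2}} - 45205 = \sqrt{-108 + 3} - 45205 = \sqrt{-105} - 45205 = i \sqrt{105} - 45205 = -45205 + i \sqrt{105}$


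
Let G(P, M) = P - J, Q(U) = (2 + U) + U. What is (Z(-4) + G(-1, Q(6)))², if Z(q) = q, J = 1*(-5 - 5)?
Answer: 25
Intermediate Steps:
J = -10 (J = 1*(-10) = -10)
Q(U) = 2 + 2*U
G(P, M) = 10 + P (G(P, M) = P - 1*(-10) = P + 10 = 10 + P)
(Z(-4) + G(-1, Q(6)))² = (-4 + (10 - 1))² = (-4 + 9)² = 5² = 25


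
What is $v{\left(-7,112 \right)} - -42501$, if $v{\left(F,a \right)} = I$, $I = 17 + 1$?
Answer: $42519$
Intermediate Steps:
$I = 18$
$v{\left(F,a \right)} = 18$
$v{\left(-7,112 \right)} - -42501 = 18 - -42501 = 18 + 42501 = 42519$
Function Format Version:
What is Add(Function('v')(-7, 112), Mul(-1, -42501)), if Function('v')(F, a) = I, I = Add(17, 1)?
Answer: 42519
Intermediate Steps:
I = 18
Function('v')(F, a) = 18
Add(Function('v')(-7, 112), Mul(-1, -42501)) = Add(18, Mul(-1, -42501)) = Add(18, 42501) = 42519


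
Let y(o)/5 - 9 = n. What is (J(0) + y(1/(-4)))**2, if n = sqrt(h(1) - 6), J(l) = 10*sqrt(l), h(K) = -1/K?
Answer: 1850 + 450*I*sqrt(7) ≈ 1850.0 + 1190.6*I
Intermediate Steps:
n = I*sqrt(7) (n = sqrt(-1/1 - 6) = sqrt(-1*1 - 6) = sqrt(-1 - 6) = sqrt(-7) = I*sqrt(7) ≈ 2.6458*I)
y(o) = 45 + 5*I*sqrt(7) (y(o) = 45 + 5*(I*sqrt(7)) = 45 + 5*I*sqrt(7))
(J(0) + y(1/(-4)))**2 = (10*sqrt(0) + (45 + 5*I*sqrt(7)))**2 = (10*0 + (45 + 5*I*sqrt(7)))**2 = (0 + (45 + 5*I*sqrt(7)))**2 = (45 + 5*I*sqrt(7))**2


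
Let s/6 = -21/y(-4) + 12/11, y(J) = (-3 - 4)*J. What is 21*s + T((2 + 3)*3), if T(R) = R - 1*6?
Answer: 1143/22 ≈ 51.955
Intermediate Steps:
y(J) = -7*J
T(R) = -6 + R (T(R) = R - 6 = -6 + R)
s = 45/22 (s = 6*(-21/((-7*(-4))) + 12/11) = 6*(-21/28 + 12*(1/11)) = 6*(-21*1/28 + 12/11) = 6*(-¾ + 12/11) = 6*(15/44) = 45/22 ≈ 2.0455)
21*s + T((2 + 3)*3) = 21*(45/22) + (-6 + (2 + 3)*3) = 945/22 + (-6 + 5*3) = 945/22 + (-6 + 15) = 945/22 + 9 = 1143/22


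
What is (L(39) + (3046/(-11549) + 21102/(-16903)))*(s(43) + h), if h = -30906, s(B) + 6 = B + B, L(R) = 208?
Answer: -1242567016975840/195212747 ≈ -6.3652e+6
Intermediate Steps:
s(B) = -6 + 2*B (s(B) = -6 + (B + B) = -6 + 2*B)
(L(39) + (3046/(-11549) + 21102/(-16903)))*(s(43) + h) = (208 + (3046/(-11549) + 21102/(-16903)))*((-6 + 2*43) - 30906) = (208 + (3046*(-1/11549) + 21102*(-1/16903)))*((-6 + 86) - 30906) = (208 + (-3046/11549 - 21102/16903))*(80 - 30906) = (208 - 295193536/195212747)*(-30826) = (40309057840/195212747)*(-30826) = -1242567016975840/195212747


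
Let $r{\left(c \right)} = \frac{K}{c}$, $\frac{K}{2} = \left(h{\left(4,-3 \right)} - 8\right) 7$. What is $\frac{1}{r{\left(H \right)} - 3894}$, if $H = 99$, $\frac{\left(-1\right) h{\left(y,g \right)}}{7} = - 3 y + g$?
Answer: $- \frac{99}{384148} \approx -0.00025771$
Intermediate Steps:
$h{\left(y,g \right)} = - 7 g + 21 y$ ($h{\left(y,g \right)} = - 7 \left(- 3 y + g\right) = - 7 \left(g - 3 y\right) = - 7 g + 21 y$)
$K = 1358$ ($K = 2 \left(\left(\left(-7\right) \left(-3\right) + 21 \cdot 4\right) - 8\right) 7 = 2 \left(\left(21 + 84\right) - 8\right) 7 = 2 \left(105 - 8\right) 7 = 2 \cdot 97 \cdot 7 = 2 \cdot 679 = 1358$)
$r{\left(c \right)} = \frac{1358}{c}$
$\frac{1}{r{\left(H \right)} - 3894} = \frac{1}{\frac{1358}{99} - 3894} = \frac{1}{- \frac{384148}{99}} = - \frac{99}{384148}$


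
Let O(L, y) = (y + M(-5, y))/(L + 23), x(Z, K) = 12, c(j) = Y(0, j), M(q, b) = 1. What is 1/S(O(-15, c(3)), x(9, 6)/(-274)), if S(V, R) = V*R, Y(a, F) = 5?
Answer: -274/9 ≈ -30.444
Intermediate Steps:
c(j) = 5
O(L, y) = (1 + y)/(23 + L) (O(L, y) = (y + 1)/(L + 23) = (1 + y)/(23 + L))
S(V, R) = R*V
1/S(O(-15, c(3)), x(9, 6)/(-274)) = 1/((12/(-274))*((1 + 5)/(23 - 15))) = 1/((12*(-1/274))*(6/8)) = 1/(-3*6/548) = 1/(-6/137*¾) = 1/(-9/274) = -274/9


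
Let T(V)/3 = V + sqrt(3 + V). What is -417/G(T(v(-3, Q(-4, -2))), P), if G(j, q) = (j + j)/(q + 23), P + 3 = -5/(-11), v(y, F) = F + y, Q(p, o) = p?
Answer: 218925/1166 + 31275*I/583 ≈ 187.76 + 53.645*I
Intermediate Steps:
T(V) = 3*V + 3*sqrt(3 + V) (T(V) = 3*(V + sqrt(3 + V)) = 3*V + 3*sqrt(3 + V))
P = -28/11 (P = -3 - 5/(-11) = -3 - 5*(-1/11) = -3 + 5/11 = -28/11 ≈ -2.5455)
G(j, q) = 2*j/(23 + q) (G(j, q) = (2*j)/(23 + q) = 2*j/(23 + q))
-417/G(T(v(-3, Q(-4, -2))), P) = -417*(23 - 28/11)/(2*(3*(-4 - 3) + 3*sqrt(3 + (-4 - 3)))) = -417*225/(22*(3*(-7) + 3*sqrt(3 - 7))) = -417*225/(22*(-21 + 3*sqrt(-4))) = -417*225/(22*(-21 + 3*(2*I))) = -(-218925/1166 - 31275*I/583) = -417*5625*(-154/75 - 44*I/75)/25652 = -2345625*(-154/75 - 44*I/75)/25652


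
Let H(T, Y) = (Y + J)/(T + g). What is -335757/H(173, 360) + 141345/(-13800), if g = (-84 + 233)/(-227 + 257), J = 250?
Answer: -27489508901/280600 ≈ -97967.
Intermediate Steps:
g = 149/30 ≈ 4.9667
H(T, Y) = (250 + Y)/(149/30 + T) (H(T, Y) = (Y + 250)/(T + 149/30) = (250 + Y)/(149/30 + T))
-335757/H(173, 360) + 141345/(-13800) = -335757*(149 + 30*173)/(30*(250 + 360)) + 141345/(-13800) = -335757/(30*610/(149 + 5190)) + 141345*(-1/13800) = -335757/(30*610/5339) - 9423/920 = -335757/(30*(1/5339)*610) - 9423/920 = -335757/18300/5339 - 9423/920 = -335757*5339/18300 - 9423/920 = -597535541/6100 - 9423/920 = -27489508901/280600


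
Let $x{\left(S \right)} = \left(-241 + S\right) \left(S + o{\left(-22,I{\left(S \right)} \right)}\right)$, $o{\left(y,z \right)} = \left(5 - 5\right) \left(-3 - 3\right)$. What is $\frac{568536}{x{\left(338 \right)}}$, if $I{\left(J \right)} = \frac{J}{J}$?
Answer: $\frac{284268}{16393} \approx 17.341$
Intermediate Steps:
$I{\left(J \right)} = 1$
$o{\left(y,z \right)} = 0$ ($o{\left(y,z \right)} = 0 \left(-6\right) = 0$)
$x{\left(S \right)} = S \left(-241 + S\right)$ ($x{\left(S \right)} = \left(-241 + S\right) \left(S + 0\right) = \left(-241 + S\right) S = S \left(-241 + S\right)$)
$\frac{568536}{x{\left(338 \right)}} = \frac{568536}{338 \left(-241 + 338\right)} = \frac{568536}{338 \cdot 97} = \frac{568536}{32786} = 568536 \cdot \frac{1}{32786} = \frac{284268}{16393}$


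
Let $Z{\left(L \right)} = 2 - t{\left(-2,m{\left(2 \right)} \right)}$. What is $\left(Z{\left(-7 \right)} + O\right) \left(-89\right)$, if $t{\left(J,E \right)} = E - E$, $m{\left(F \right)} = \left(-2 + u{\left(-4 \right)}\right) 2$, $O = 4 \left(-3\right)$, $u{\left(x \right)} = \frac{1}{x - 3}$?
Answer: $890$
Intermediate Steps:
$u{\left(x \right)} = \frac{1}{-3 + x}$
$O = -12$
$m{\left(F \right)} = - \frac{30}{7}$ ($m{\left(F \right)} = \left(-2 + \frac{1}{-3 - 4}\right) 2 = \left(-2 + \frac{1}{-7}\right) 2 = \left(-2 - \frac{1}{7}\right) 2 = \left(- \frac{15}{7}\right) 2 = - \frac{30}{7}$)
$t{\left(J,E \right)} = 0$
$Z{\left(L \right)} = 2$ ($Z{\left(L \right)} = 2 - 0 = 2 + 0 = 2$)
$\left(Z{\left(-7 \right)} + O\right) \left(-89\right) = \left(2 - 12\right) \left(-89\right) = \left(-10\right) \left(-89\right) = 890$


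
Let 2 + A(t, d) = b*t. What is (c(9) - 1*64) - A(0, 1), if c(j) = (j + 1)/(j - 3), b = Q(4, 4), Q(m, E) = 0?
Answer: -181/3 ≈ -60.333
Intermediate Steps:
b = 0
c(j) = (1 + j)/(-3 + j)
A(t, d) = -2 (A(t, d) = -2 + 0*t = -2 + 0 = -2)
(c(9) - 1*64) - A(0, 1) = ((1 + 9)/(-3 + 9) - 1*64) - 1*(-2) = (10/6 - 64) + 2 = ((1/6)*10 - 64) + 2 = (5/3 - 64) + 2 = -187/3 + 2 = -181/3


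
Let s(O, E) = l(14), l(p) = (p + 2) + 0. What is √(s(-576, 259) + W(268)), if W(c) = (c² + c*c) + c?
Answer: 2*√35983 ≈ 379.38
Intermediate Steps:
W(c) = c + 2*c² (W(c) = (c² + c²) + c = 2*c² + c = c + 2*c²)
l(p) = 2 + p (l(p) = (2 + p) + 0 = 2 + p)
s(O, E) = 16 (s(O, E) = 2 + 14 = 16)
√(s(-576, 259) + W(268)) = √(16 + 268*(1 + 2*268)) = √(16 + 268*(1 + 536)) = √(16 + 268*537) = √(16 + 143916) = √143932 = 2*√35983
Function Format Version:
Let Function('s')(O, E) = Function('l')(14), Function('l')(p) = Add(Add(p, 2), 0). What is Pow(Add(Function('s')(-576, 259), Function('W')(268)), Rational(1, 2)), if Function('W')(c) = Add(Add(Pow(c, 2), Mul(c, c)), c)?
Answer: Mul(2, Pow(35983, Rational(1, 2))) ≈ 379.38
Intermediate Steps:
Function('W')(c) = Add(c, Mul(2, Pow(c, 2))) (Function('W')(c) = Add(Add(Pow(c, 2), Pow(c, 2)), c) = Add(Mul(2, Pow(c, 2)), c) = Add(c, Mul(2, Pow(c, 2))))
Function('l')(p) = Add(2, p) (Function('l')(p) = Add(Add(2, p), 0) = Add(2, p))
Function('s')(O, E) = 16 (Function('s')(O, E) = Add(2, 14) = 16)
Pow(Add(Function('s')(-576, 259), Function('W')(268)), Rational(1, 2)) = Pow(Add(16, Mul(268, Add(1, Mul(2, 268)))), Rational(1, 2)) = Pow(Add(16, Mul(268, Add(1, 536))), Rational(1, 2)) = Pow(Add(16, Mul(268, 537)), Rational(1, 2)) = Pow(Add(16, 143916), Rational(1, 2)) = Pow(143932, Rational(1, 2)) = Mul(2, Pow(35983, Rational(1, 2)))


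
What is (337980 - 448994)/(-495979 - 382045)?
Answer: 55507/439012 ≈ 0.12644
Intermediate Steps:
(337980 - 448994)/(-495979 - 382045) = -111014/(-878024) = -111014*(-1/878024) = 55507/439012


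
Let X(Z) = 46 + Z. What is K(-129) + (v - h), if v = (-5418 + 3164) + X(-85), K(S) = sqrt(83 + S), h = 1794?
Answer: -4087 + I*sqrt(46) ≈ -4087.0 + 6.7823*I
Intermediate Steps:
v = -2293 (v = (-5418 + 3164) + (46 - 85) = -2254 - 39 = -2293)
K(-129) + (v - h) = sqrt(83 - 129) + (-2293 - 1*1794) = sqrt(-46) + (-2293 - 1794) = I*sqrt(46) - 4087 = -4087 + I*sqrt(46)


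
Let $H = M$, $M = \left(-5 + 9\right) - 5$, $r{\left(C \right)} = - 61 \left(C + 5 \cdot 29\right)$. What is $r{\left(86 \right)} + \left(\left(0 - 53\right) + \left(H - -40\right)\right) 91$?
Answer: $-15365$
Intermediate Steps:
$r{\left(C \right)} = -8845 - 61 C$ ($r{\left(C \right)} = - 61 \left(C + 145\right) = - 61 \left(145 + C\right) = -8845 - 61 C$)
$M = -1$ ($M = 4 - 5 = -1$)
$H = -1$
$r{\left(86 \right)} + \left(\left(0 - 53\right) + \left(H - -40\right)\right) 91 = \left(-8845 - 5246\right) + \left(\left(0 - 53\right) - -39\right) 91 = \left(-8845 - 5246\right) + \left(-53 + \left(-1 + 40\right)\right) 91 = -14091 + \left(-53 + 39\right) 91 = -14091 - 1274 = -15365$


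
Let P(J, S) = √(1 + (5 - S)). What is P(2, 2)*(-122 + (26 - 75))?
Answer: -342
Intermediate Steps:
P(J, S) = √(6 - S)
P(2, 2)*(-122 + (26 - 75)) = √(6 - 1*2)*(-122 + (26 - 75)) = √(6 - 2)*(-122 - 49) = √4*(-171) = 2*(-171) = -342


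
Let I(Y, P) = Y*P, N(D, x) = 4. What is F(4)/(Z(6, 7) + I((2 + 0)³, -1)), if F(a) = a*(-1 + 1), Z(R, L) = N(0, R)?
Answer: 0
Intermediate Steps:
Z(R, L) = 4
F(a) = 0 (F(a) = a*0 = 0)
I(Y, P) = P*Y
F(4)/(Z(6, 7) + I((2 + 0)³, -1)) = 0/(4 - (2 + 0)³) = 0/(4 - 1*2³) = 0/(4 - 1*8) = 0/(4 - 8) = 0/(-4) = -¼*0 = 0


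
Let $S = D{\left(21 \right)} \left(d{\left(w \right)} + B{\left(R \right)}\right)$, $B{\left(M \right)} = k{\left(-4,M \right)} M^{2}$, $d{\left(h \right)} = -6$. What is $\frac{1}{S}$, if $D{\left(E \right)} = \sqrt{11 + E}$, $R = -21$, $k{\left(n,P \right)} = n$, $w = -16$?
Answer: $- \frac{\sqrt{2}}{14160} \approx -9.9874 \cdot 10^{-5}$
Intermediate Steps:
$B{\left(M \right)} = - 4 M^{2}$
$S = - 7080 \sqrt{2}$ ($S = \sqrt{11 + 21} \left(-6 - 4 \left(-21\right)^{2}\right) = \sqrt{32} \left(-6 - 1764\right) = 4 \sqrt{2} \left(-6 - 1764\right) = 4 \sqrt{2} \left(-1770\right) = - 7080 \sqrt{2} \approx -10013.0$)
$\frac{1}{S} = \frac{1}{\left(-7080\right) \sqrt{2}} = - \frac{\sqrt{2}}{14160}$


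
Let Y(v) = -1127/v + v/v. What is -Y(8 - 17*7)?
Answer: -1238/111 ≈ -11.153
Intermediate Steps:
Y(v) = 1 - 1127/v (Y(v) = -1127/v + 1 = 1 - 1127/v)
-Y(8 - 17*7) = -(-1127 + (8 - 17*7))/(8 - 17*7) = -(-1127 + (8 - 119))/(8 - 119) = -(-1127 - 111)/(-111) = -(-1)*(-1238)/111 = -1*1238/111 = -1238/111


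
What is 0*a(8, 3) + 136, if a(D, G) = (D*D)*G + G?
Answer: 136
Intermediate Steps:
a(D, G) = G + G*D² (a(D, G) = D²*G + G = G*D² + G = G + G*D²)
0*a(8, 3) + 136 = 0*(3*(1 + 8²)) + 136 = 0*(3*(1 + 64)) + 136 = 0*(3*65) + 136 = 0*195 + 136 = 0 + 136 = 136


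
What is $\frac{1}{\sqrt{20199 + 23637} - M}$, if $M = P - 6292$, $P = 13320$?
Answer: $- \frac{1757}{12337237} - \frac{\sqrt{10959}}{24674474} \approx -0.00014666$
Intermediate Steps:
$M = 7028$ ($M = 13320 - 6292 = 7028$)
$\frac{1}{\sqrt{20199 + 23637} - M} = \frac{1}{\sqrt{20199 + 23637} - 7028} = \frac{1}{\sqrt{43836} - 7028} = \frac{1}{2 \sqrt{10959} - 7028} = \frac{1}{-7028 + 2 \sqrt{10959}}$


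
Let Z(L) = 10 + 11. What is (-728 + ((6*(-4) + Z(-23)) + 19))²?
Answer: 506944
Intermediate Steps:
Z(L) = 21
(-728 + ((6*(-4) + Z(-23)) + 19))² = (-728 + ((6*(-4) + 21) + 19))² = (-728 + ((-24 + 21) + 19))² = (-728 + (-3 + 19))² = (-728 + 16)² = (-712)² = 506944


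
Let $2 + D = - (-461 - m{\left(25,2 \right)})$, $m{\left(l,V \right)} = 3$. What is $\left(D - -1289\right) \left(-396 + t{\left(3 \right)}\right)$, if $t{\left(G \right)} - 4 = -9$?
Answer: $-702151$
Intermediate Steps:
$t{\left(G \right)} = -5$ ($t{\left(G \right)} = 4 - 9 = -5$)
$D = 462$ ($D = -2 - \left(-461 - 3\right) = -2 - -464 = -2 + 464 = 462$)
$\left(D - -1289\right) \left(-396 + t{\left(3 \right)}\right) = \left(462 - -1289\right) \left(-396 - 5\right) = \left(462 + \left(659 + 630\right)\right) \left(-401\right) = \left(462 + 1289\right) \left(-401\right) = 1751 \left(-401\right) = -702151$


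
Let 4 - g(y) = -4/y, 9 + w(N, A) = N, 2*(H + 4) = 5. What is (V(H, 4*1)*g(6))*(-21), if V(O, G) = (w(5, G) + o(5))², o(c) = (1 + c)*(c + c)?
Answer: -307328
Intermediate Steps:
H = -3/2 (H = -4 + (½)*5 = -4 + 5/2 = -3/2 ≈ -1.5000)
o(c) = 2*c*(1 + c) (o(c) = (1 + c)*(2*c) = 2*c*(1 + c))
w(N, A) = -9 + N
V(O, G) = 3136 (V(O, G) = ((-9 + 5) + 2*5*(1 + 5))² = (-4 + 2*5*6)² = (-4 + 60)² = 56² = 3136)
g(y) = 4 + 4/y (g(y) = 4 - (-4)/y = 4 + 4/y)
(V(H, 4*1)*g(6))*(-21) = (3136*(4 + 4/6))*(-21) = (3136*(4 + 4*(⅙)))*(-21) = (3136*(4 + ⅔))*(-21) = (3136*(14/3))*(-21) = (43904/3)*(-21) = -307328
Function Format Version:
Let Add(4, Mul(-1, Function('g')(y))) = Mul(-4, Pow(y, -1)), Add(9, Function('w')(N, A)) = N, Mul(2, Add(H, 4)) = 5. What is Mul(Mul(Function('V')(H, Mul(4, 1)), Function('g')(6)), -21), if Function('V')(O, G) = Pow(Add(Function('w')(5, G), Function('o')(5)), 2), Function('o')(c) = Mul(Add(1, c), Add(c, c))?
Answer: -307328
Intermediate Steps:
H = Rational(-3, 2) (H = Add(-4, Mul(Rational(1, 2), 5)) = Add(-4, Rational(5, 2)) = Rational(-3, 2) ≈ -1.5000)
Function('o')(c) = Mul(2, c, Add(1, c)) (Function('o')(c) = Mul(Add(1, c), Mul(2, c)) = Mul(2, c, Add(1, c)))
Function('w')(N, A) = Add(-9, N)
Function('V')(O, G) = 3136 (Function('V')(O, G) = Pow(Add(Add(-9, 5), Mul(2, 5, Add(1, 5))), 2) = Pow(Add(-4, Mul(2, 5, 6)), 2) = Pow(Add(-4, 60), 2) = Pow(56, 2) = 3136)
Function('g')(y) = Add(4, Mul(4, Pow(y, -1))) (Function('g')(y) = Add(4, Mul(-1, Mul(-4, Pow(y, -1)))) = Add(4, Mul(4, Pow(y, -1))))
Mul(Mul(Function('V')(H, Mul(4, 1)), Function('g')(6)), -21) = Mul(Mul(3136, Add(4, Mul(4, Pow(6, -1)))), -21) = Mul(Mul(3136, Add(4, Mul(4, Rational(1, 6)))), -21) = Mul(Mul(3136, Add(4, Rational(2, 3))), -21) = Mul(Mul(3136, Rational(14, 3)), -21) = Mul(Rational(43904, 3), -21) = -307328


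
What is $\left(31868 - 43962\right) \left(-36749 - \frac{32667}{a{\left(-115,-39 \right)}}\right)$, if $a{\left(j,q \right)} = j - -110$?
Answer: $\frac{1827137332}{5} \approx 3.6543 \cdot 10^{8}$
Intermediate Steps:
$a{\left(j,q \right)} = 110 + j$ ($a{\left(j,q \right)} = j + 110 = 110 + j$)
$\left(31868 - 43962\right) \left(-36749 - \frac{32667}{a{\left(-115,-39 \right)}}\right) = \left(31868 - 43962\right) \left(-36749 - \frac{32667}{110 - 115}\right) = - 12094 \left(-36749 - \frac{32667}{-5}\right) = - 12094 \left(-36749 - - \frac{32667}{5}\right) = - 12094 \left(-36749 + \frac{32667}{5}\right) = \left(-12094\right) \left(- \frac{151078}{5}\right) = \frac{1827137332}{5}$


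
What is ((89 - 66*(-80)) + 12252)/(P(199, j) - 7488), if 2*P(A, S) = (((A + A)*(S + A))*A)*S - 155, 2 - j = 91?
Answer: -35242/775402711 ≈ -4.5450e-5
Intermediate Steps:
j = -89 (j = 2 - 1*91 = 2 - 91 = -89)
P(A, S) = -155/2 + S*A²*(A + S) (P(A, S) = ((((A + A)*(S + A))*A)*S - 155)/2 = ((((2*A)*(A + S))*A)*S - 155)/2 = (((2*A*(A + S))*A)*S - 155)/2 = ((2*A²*(A + S))*S - 155)/2 = (2*S*A²*(A + S) - 155)/2 = (-155 + 2*S*A²*(A + S))/2 = -155/2 + S*A²*(A + S))
((89 - 66*(-80)) + 12252)/(P(199, j) - 7488) = ((89 - 66*(-80)) + 12252)/((-155/2 - 89*199³ + 199²*(-89)²) - 7488) = ((89 + 5280) + 12252)/((-155/2 - 89*7880599 + 39601*7921) - 7488) = (5369 + 12252)/((-155/2 - 701373311 + 313679521) - 7488) = 17621/(-775387735/2 - 7488) = 17621/(-775402711/2) = 17621*(-2/775402711) = -35242/775402711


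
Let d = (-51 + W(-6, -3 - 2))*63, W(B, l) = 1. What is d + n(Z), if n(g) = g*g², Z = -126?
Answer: -2003526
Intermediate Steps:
n(g) = g³
d = -3150 (d = (-51 + 1)*63 = -50*63 = -3150)
d + n(Z) = -3150 + (-126)³ = -3150 - 2000376 = -2003526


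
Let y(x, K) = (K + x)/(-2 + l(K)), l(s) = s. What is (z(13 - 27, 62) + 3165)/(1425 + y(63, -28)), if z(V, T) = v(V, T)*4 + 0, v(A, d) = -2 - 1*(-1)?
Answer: 18966/8543 ≈ 2.2201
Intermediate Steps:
v(A, d) = -1 (v(A, d) = -2 + 1 = -1)
y(x, K) = (K + x)/(-2 + K)
z(V, T) = -4 (z(V, T) = -1*4 + 0 = -4 + 0 = -4)
(z(13 - 27, 62) + 3165)/(1425 + y(63, -28)) = (-4 + 3165)/(1425 + (-28 + 63)/(-2 - 28)) = 3161/(1425 + 35/(-30)) = 3161/(1425 - 1/30*35) = 3161/(1425 - 7/6) = 3161/(8543/6) = 3161*(6/8543) = 18966/8543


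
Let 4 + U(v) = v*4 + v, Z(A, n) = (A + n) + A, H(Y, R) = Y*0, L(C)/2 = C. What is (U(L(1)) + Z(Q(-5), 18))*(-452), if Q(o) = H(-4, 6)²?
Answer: -10848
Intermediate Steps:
L(C) = 2*C
H(Y, R) = 0
Q(o) = 0 (Q(o) = 0² = 0)
Z(A, n) = n + 2*A
U(v) = -4 + 5*v (U(v) = -4 + (v*4 + v) = -4 + (4*v + v) = -4 + 5*v)
(U(L(1)) + Z(Q(-5), 18))*(-452) = ((-4 + 5*(2*1)) + (18 + 2*0))*(-452) = ((-4 + 5*2) + (18 + 0))*(-452) = ((-4 + 10) + 18)*(-452) = (6 + 18)*(-452) = 24*(-452) = -10848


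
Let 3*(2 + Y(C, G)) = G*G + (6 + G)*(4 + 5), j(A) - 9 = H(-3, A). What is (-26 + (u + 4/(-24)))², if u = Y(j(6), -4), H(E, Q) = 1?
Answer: 10201/36 ≈ 283.36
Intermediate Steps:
j(A) = 10 (j(A) = 9 + 1 = 10)
Y(C, G) = 16 + 3*G + G²/3 (Y(C, G) = -2 + (G*G + (6 + G)*(4 + 5))/3 = -2 + (G² + (6 + G)*9)/3 = -2 + (G² + (54 + 9*G))/3 = -2 + (54 + G² + 9*G)/3 = -2 + (18 + 3*G + G²/3) = 16 + 3*G + G²/3)
u = 28/3 (u = 16 + 3*(-4) + (⅓)*(-4)² = 16 - 12 + (⅓)*16 = 16 - 12 + 16/3 = 28/3 ≈ 9.3333)
(-26 + (u + 4/(-24)))² = (-26 + (28/3 + 4/(-24)))² = (-26 + (28/3 + 4*(-1/24)))² = (-26 + (28/3 - ⅙))² = (-26 + 55/6)² = (-101/6)² = 10201/36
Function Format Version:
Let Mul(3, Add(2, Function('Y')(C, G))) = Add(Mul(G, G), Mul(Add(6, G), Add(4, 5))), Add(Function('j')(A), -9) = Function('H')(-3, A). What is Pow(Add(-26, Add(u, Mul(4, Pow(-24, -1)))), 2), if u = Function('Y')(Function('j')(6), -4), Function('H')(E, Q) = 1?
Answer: Rational(10201, 36) ≈ 283.36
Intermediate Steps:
Function('j')(A) = 10 (Function('j')(A) = Add(9, 1) = 10)
Function('Y')(C, G) = Add(16, Mul(3, G), Mul(Rational(1, 3), Pow(G, 2))) (Function('Y')(C, G) = Add(-2, Mul(Rational(1, 3), Add(Mul(G, G), Mul(Add(6, G), Add(4, 5))))) = Add(-2, Mul(Rational(1, 3), Add(Pow(G, 2), Mul(Add(6, G), 9)))) = Add(-2, Mul(Rational(1, 3), Add(Pow(G, 2), Add(54, Mul(9, G))))) = Add(-2, Mul(Rational(1, 3), Add(54, Pow(G, 2), Mul(9, G)))) = Add(-2, Add(18, Mul(3, G), Mul(Rational(1, 3), Pow(G, 2)))) = Add(16, Mul(3, G), Mul(Rational(1, 3), Pow(G, 2))))
u = Rational(28, 3) (u = Add(16, Mul(3, -4), Mul(Rational(1, 3), Pow(-4, 2))) = Add(16, -12, Mul(Rational(1, 3), 16)) = Add(16, -12, Rational(16, 3)) = Rational(28, 3) ≈ 9.3333)
Pow(Add(-26, Add(u, Mul(4, Pow(-24, -1)))), 2) = Pow(Add(-26, Add(Rational(28, 3), Mul(4, Pow(-24, -1)))), 2) = Pow(Add(-26, Add(Rational(28, 3), Mul(4, Rational(-1, 24)))), 2) = Pow(Add(-26, Add(Rational(28, 3), Rational(-1, 6))), 2) = Pow(Add(-26, Rational(55, 6)), 2) = Pow(Rational(-101, 6), 2) = Rational(10201, 36)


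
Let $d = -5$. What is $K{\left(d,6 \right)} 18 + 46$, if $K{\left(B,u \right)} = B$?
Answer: $-44$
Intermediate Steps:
$K{\left(d,6 \right)} 18 + 46 = \left(-5\right) 18 + 46 = -90 + 46 = -44$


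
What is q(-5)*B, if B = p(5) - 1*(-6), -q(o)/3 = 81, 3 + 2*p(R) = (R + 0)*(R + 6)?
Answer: -7776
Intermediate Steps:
p(R) = -3/2 + R*(6 + R)/2 (p(R) = -3/2 + ((R + 0)*(R + 6))/2 = -3/2 + (R*(6 + R))/2 = -3/2 + R*(6 + R)/2)
q(o) = -243 (q(o) = -3*81 = -243)
B = 32 (B = (-3/2 + (½)*5² + 3*5) - 1*(-6) = (-3/2 + (½)*25 + 15) + 6 = (-3/2 + 25/2 + 15) + 6 = 26 + 6 = 32)
q(-5)*B = -243*32 = -7776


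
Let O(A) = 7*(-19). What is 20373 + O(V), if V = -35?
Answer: 20240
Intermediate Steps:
O(A) = -133
20373 + O(V) = 20373 - 133 = 20240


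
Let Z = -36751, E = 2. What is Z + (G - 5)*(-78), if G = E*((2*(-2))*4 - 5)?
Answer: -33085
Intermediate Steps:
G = -42 (G = 2*((2*(-2))*4 - 5) = 2*(-4*4 - 5) = 2*(-16 - 5) = 2*(-21) = -42)
Z + (G - 5)*(-78) = -36751 + (-42 - 5)*(-78) = -36751 - 47*(-78) = -36751 + 3666 = -33085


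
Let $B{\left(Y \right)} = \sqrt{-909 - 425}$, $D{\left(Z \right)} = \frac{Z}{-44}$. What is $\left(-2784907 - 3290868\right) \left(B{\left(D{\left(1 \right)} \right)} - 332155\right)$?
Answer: $2018099045125 - 6075775 i \sqrt{1334} \approx 2.0181 \cdot 10^{12} - 2.2191 \cdot 10^{8} i$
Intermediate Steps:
$D{\left(Z \right)} = - \frac{Z}{44}$ ($D{\left(Z \right)} = Z \left(- \frac{1}{44}\right) = - \frac{Z}{44}$)
$B{\left(Y \right)} = i \sqrt{1334}$ ($B{\left(Y \right)} = \sqrt{-1334} = i \sqrt{1334}$)
$\left(-2784907 - 3290868\right) \left(B{\left(D{\left(1 \right)} \right)} - 332155\right) = \left(-2784907 - 3290868\right) \left(i \sqrt{1334} - 332155\right) = - 6075775 \left(-332155 + i \sqrt{1334}\right) = 2018099045125 - 6075775 i \sqrt{1334}$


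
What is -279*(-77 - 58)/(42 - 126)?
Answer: -12555/28 ≈ -448.39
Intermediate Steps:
-279*(-77 - 58)/(42 - 126) = -(-37665)/(-84) = -(-37665)*(-1)/84 = -279*45/28 = -12555/28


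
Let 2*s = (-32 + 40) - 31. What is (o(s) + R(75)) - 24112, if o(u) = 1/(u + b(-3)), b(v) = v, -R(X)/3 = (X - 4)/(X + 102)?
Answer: -41257809/1711 ≈ -24113.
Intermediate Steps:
R(X) = -3*(-4 + X)/(102 + X) (R(X) = -3*(X - 4)/(X + 102) = -3*(-4 + X)/(102 + X))
s = -23/2 (s = ((-32 + 40) - 31)/2 = (8 - 31)/2 = (½)*(-23) = -23/2 ≈ -11.500)
o(u) = 1/(-3 + u) (o(u) = 1/(u - 3) = 1/(-3 + u))
(o(s) + R(75)) - 24112 = (1/(-3 - 23/2) + 3*(4 - 1*75)/(102 + 75)) - 24112 = (1/(-29/2) + 3*(4 - 75)/177) - 24112 = (-2/29 + 3*(1/177)*(-71)) - 24112 = (-2/29 - 71/59) - 24112 = -2177/1711 - 24112 = -41257809/1711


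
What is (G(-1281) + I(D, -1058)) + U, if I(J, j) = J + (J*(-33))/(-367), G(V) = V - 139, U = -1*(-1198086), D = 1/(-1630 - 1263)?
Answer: 1270537388446/1061731 ≈ 1.1967e+6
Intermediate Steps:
D = -1/2893 (D = 1/(-2893) = -1/2893 ≈ -0.00034566)
U = 1198086
G(V) = -139 + V
I(J, j) = 400*J/367 (I(J, j) = J - 33*J*(-1/367) = J + 33*J/367 = 400*J/367)
(G(-1281) + I(D, -1058)) + U = ((-139 - 1281) + (400/367)*(-1/2893)) + 1198086 = (-1420 - 400/1061731) + 1198086 = -1507658420/1061731 + 1198086 = 1270537388446/1061731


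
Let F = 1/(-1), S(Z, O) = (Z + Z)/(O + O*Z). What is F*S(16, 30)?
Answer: -16/255 ≈ -0.062745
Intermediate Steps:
S(Z, O) = 2*Z/(O + O*Z) (S(Z, O) = (2*Z)/(O + O*Z) = 2*Z/(O + O*Z))
F = -1
F*S(16, 30) = -2*16/(30*(1 + 16)) = -2*16/(30*17) = -1*16/255 = -16/255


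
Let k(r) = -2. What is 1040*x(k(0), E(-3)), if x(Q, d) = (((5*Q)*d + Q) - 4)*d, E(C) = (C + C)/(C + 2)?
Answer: -411840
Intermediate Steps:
E(C) = 2*C/(2 + C) (E(C) = (2*C)/(2 + C) = 2*C/(2 + C))
x(Q, d) = d*(-4 + Q + 5*Q*d) (x(Q, d) = ((5*Q*d + Q) - 4)*d = ((Q + 5*Q*d) - 4)*d = (-4 + Q + 5*Q*d)*d = d*(-4 + Q + 5*Q*d))
1040*x(k(0), E(-3)) = 1040*((2*(-3)/(2 - 3))*(-4 - 2 + 5*(-2)*(2*(-3)/(2 - 3)))) = 1040*((2*(-3)/(-1))*(-4 - 2 + 5*(-2)*(2*(-3)/(-1)))) = 1040*((2*(-3)*(-1))*(-4 - 2 + 5*(-2)*(2*(-3)*(-1)))) = 1040*(6*(-4 - 2 + 5*(-2)*6)) = 1040*(6*(-4 - 2 - 60)) = 1040*(6*(-66)) = 1040*(-396) = -411840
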